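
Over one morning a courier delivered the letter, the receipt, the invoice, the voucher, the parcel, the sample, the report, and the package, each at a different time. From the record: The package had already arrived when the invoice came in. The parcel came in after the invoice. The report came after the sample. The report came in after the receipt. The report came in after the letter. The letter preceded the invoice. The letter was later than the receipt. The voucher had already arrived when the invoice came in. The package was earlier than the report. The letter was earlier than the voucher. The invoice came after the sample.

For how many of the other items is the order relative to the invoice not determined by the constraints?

Forced before the invoice: the letter, the package, the receipt, the sample, and the voucher; forced after the invoice: the parcel.
That leaves the report with no forced order relative to the invoice — 1.

1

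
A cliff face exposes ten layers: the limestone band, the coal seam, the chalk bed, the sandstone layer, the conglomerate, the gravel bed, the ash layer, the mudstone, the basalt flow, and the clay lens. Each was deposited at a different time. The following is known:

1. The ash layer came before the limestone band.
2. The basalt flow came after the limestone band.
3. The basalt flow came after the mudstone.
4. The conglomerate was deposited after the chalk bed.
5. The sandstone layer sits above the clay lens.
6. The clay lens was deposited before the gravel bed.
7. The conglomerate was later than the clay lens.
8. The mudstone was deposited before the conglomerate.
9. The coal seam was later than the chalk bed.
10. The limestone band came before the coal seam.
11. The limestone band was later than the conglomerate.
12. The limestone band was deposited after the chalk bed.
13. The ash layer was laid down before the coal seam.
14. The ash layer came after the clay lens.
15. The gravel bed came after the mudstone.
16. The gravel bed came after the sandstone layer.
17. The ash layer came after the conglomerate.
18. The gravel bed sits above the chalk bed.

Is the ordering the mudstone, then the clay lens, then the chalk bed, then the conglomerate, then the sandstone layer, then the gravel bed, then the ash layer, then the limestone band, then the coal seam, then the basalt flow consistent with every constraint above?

Check each stated constraint against the proposed order — e.g. the chalk bed is ahead of the coal seam; the mudstone is ahead of the basalt flow. Every pair is in the required order; nothing is violated.

yes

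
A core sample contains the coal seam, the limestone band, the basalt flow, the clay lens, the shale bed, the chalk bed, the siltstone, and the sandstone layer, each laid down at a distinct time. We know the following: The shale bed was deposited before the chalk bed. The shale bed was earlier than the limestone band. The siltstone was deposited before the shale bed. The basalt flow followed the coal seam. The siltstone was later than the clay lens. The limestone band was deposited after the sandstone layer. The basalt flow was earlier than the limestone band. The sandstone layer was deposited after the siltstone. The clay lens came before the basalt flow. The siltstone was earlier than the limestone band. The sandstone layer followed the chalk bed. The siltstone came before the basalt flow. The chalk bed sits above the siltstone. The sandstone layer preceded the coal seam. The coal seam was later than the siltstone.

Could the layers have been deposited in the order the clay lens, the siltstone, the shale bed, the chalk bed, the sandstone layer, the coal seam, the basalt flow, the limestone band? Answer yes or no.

Check each stated constraint against the proposed order — e.g. the siltstone is ahead of the limestone band; the clay lens is ahead of the basalt flow. Every pair is in the required order; nothing is violated.

yes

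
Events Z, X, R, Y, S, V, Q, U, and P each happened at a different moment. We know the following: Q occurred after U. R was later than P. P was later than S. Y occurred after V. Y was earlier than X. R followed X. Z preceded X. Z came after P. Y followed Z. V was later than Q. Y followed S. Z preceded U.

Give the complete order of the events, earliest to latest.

S, P, Z, U, Q, V, Y, X, R

The constraints fix every adjacent pair, so only one ordering works:
S → P → Z → U → Q → V → Y → X → R.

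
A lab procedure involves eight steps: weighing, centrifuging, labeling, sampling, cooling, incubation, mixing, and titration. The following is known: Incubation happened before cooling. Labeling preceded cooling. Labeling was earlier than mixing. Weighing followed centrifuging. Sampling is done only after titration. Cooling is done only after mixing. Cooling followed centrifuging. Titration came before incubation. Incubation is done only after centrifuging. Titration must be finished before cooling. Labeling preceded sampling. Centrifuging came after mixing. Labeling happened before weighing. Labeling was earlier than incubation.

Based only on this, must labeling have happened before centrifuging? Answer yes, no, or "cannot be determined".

Chain the constraints: labeling → mixing → centrifuging. Each link is directly stated, so labeling comes before centrifuging.

yes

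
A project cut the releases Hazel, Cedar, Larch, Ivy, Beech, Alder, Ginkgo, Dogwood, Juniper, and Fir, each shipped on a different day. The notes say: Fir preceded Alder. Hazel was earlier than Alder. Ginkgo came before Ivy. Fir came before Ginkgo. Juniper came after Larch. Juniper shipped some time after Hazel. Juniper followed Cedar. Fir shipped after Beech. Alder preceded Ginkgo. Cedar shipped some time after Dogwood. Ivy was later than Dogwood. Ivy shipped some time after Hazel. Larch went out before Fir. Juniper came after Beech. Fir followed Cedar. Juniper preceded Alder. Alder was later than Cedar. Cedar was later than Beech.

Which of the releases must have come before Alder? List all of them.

Beech, Cedar, Dogwood, Fir, Hazel, Juniper, Larch

Directly stated before Alder: Cedar, Fir, Hazel, and Juniper.
Beech reaches Alder via Beech → Cedar → Alder.
Dogwood reaches Alder via Dogwood → Cedar → Alder.
Larch reaches Alder via Larch → Juniper → Alder.
No chain forces Ginkgo (or any of the others) ahead of Alder.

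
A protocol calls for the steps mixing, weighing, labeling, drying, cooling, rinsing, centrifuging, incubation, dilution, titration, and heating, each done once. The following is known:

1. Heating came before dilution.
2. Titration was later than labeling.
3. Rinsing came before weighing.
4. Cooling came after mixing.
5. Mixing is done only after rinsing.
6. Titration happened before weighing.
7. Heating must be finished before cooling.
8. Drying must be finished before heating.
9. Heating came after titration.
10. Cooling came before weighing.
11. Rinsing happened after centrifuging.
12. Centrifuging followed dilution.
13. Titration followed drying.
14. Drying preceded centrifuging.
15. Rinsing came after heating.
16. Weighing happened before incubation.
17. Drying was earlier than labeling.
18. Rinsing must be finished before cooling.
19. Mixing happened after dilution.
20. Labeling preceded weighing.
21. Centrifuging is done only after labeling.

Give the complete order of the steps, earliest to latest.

The constraints fix every adjacent pair, so only one ordering works:
drying → labeling → titration → heating → dilution → centrifuging → rinsing → mixing → cooling → weighing → incubation.

drying, labeling, titration, heating, dilution, centrifuging, rinsing, mixing, cooling, weighing, incubation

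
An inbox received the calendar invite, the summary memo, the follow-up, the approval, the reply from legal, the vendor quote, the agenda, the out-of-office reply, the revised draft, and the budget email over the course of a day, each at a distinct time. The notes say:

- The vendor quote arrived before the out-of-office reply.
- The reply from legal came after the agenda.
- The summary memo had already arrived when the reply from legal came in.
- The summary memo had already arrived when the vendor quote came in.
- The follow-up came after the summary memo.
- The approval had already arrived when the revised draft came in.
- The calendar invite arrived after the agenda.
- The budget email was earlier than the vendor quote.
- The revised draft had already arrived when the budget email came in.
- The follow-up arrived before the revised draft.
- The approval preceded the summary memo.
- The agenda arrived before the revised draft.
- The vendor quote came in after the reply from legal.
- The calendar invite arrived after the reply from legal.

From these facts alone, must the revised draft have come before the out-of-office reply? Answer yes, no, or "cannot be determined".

Chain the constraints: the revised draft → the budget email → the vendor quote → the out-of-office reply. Each link is directly stated, so the revised draft comes before the out-of-office reply.

yes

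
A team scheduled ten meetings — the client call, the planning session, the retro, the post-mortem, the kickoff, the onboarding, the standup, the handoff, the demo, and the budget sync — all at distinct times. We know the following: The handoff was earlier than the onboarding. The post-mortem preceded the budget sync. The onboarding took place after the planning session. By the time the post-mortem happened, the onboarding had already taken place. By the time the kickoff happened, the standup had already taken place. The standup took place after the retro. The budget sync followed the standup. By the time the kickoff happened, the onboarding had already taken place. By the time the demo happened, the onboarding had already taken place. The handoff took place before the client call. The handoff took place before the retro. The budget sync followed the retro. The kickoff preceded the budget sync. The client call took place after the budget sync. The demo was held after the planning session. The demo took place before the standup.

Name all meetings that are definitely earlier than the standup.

Directly stated before the standup: the demo and the retro.
The handoff reaches the standup via the handoff → the retro → the standup.
The onboarding reaches the standup via the onboarding → the demo → the standup.
The planning session reaches the standup via the planning session → the demo → the standup.

the demo, the handoff, the onboarding, the planning session, the retro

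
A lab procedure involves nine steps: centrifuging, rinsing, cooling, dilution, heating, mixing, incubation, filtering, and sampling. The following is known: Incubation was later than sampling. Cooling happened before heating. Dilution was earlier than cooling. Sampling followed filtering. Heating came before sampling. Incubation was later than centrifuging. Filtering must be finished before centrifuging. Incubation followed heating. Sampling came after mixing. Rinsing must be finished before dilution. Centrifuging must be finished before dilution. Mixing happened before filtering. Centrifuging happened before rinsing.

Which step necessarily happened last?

incubation

Every other step has a chain of constraints placing it before incubation, so incubation is last.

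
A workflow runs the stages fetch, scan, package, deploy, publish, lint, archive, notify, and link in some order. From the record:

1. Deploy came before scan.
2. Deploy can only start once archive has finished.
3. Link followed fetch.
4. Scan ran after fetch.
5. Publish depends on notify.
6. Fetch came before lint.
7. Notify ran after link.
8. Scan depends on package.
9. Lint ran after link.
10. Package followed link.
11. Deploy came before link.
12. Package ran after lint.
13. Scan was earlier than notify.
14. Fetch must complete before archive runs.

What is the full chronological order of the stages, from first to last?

The constraints fix every adjacent pair, so only one ordering works:
fetch → archive → deploy → link → lint → package → scan → notify → publish.

fetch, archive, deploy, link, lint, package, scan, notify, publish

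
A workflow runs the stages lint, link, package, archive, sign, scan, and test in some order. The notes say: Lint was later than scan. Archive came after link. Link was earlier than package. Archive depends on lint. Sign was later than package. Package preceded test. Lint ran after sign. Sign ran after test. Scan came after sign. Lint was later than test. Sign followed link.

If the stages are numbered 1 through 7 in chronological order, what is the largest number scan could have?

Scan must come before archive and lint — 2 stages forced after it.
Everything else can be placed before scan in some valid order, so scan can sit as late as position 7 − 2 = 5.

5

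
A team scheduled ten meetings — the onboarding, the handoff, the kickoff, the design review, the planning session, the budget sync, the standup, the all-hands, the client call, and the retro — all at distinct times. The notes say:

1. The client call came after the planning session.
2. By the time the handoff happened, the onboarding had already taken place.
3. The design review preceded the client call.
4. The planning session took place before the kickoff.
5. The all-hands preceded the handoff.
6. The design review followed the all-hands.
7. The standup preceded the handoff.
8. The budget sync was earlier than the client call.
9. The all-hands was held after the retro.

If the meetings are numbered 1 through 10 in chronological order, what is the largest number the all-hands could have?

7

The all-hands must come before the client call, the design review, and the handoff — 3 meetings forced after it.
Everything else can be placed before the all-hands in some valid order, so the all-hands can sit as late as position 10 − 3 = 7.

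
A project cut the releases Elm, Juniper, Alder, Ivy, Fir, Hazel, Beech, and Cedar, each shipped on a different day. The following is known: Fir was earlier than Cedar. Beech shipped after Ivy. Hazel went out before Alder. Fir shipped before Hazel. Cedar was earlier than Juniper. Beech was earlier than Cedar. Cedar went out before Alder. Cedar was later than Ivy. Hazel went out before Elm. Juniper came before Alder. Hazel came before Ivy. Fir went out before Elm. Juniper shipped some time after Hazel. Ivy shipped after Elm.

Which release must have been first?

Fir

Fir has a chain of constraints placing it before every other release, so Fir must be first.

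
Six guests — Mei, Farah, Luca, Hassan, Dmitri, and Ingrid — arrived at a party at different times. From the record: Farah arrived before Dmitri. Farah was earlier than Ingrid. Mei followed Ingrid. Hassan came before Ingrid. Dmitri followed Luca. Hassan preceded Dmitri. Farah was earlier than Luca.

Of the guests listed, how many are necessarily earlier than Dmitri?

Directly stated before Dmitri: Farah, Hassan, and Luca.
That's Farah, Hassan, and Luca — 3 in all.

3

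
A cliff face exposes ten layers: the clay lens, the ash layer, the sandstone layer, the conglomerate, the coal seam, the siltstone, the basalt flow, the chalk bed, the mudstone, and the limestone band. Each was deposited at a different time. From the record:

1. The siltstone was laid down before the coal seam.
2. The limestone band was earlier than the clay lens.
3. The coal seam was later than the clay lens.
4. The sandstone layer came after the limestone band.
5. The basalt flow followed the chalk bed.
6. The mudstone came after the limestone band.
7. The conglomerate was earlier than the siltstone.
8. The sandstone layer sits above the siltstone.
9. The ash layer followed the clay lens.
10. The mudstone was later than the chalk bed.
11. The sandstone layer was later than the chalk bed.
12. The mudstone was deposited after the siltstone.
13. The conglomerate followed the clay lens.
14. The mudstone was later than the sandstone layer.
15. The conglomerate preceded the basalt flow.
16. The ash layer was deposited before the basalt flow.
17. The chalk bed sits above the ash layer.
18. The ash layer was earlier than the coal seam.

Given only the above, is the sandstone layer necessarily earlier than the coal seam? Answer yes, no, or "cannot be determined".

cannot be determined

No chain of stated constraints runs from the sandstone layer to the coal seam, and none runs from the coal seam to the sandstone layer either.
So the relative order of the sandstone layer and the coal seam is not fixed by the given facts.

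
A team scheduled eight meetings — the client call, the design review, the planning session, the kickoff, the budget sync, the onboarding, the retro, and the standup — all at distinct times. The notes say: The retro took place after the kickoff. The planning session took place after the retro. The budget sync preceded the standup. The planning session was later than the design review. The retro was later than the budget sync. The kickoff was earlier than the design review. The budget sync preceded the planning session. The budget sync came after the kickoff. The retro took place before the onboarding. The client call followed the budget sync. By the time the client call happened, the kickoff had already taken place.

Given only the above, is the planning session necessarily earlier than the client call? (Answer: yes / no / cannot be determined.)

No chain of stated constraints runs from the planning session to the client call, and none runs from the client call to the planning session either.
So the relative order of the planning session and the client call is not fixed by the given facts.

cannot be determined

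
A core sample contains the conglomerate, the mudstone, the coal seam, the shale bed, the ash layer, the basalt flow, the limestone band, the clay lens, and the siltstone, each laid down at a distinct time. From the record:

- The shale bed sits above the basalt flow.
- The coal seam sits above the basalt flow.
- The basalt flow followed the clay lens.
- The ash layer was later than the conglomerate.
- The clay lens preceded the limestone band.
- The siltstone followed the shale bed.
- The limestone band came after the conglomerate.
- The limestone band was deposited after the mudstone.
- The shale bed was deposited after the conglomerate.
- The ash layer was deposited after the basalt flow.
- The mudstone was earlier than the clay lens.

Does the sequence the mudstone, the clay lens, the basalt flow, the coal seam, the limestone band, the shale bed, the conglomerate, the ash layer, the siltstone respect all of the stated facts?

The constraints require the conglomerate before the limestone band, but in the proposed sequence the limestone band appears ahead of the conglomerate. That one violation is enough.

no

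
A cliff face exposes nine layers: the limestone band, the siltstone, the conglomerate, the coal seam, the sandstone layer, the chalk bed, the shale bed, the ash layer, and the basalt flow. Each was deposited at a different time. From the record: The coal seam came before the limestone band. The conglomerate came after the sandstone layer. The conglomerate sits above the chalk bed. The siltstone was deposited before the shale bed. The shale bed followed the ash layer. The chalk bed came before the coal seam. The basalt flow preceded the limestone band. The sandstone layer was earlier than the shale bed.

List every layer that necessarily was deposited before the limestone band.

Directly stated before the limestone band: the basalt flow and the coal seam.
The chalk bed reaches the limestone band via the chalk bed → the coal seam → the limestone band.

the basalt flow, the chalk bed, the coal seam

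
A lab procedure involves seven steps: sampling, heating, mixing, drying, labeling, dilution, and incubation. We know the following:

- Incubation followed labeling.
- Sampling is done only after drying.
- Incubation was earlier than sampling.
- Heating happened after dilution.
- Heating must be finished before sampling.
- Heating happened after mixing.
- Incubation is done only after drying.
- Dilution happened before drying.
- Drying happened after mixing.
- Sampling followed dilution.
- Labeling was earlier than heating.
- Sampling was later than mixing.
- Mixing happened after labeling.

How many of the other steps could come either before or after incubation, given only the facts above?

Forced before incubation: dilution, drying, labeling, and mixing; forced after incubation: sampling.
That leaves heating with no forced order relative to incubation — 1.

1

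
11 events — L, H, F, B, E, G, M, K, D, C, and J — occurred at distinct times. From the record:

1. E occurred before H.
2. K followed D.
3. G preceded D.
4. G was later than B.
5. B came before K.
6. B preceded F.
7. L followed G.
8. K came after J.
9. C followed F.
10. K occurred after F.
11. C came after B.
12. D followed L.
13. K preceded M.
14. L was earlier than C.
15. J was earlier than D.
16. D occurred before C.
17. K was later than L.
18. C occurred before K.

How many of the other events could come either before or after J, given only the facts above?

6

Forced after J: C, D, K, and M.
That leaves B, E, F, G, H, and L with no forced order relative to J — 6.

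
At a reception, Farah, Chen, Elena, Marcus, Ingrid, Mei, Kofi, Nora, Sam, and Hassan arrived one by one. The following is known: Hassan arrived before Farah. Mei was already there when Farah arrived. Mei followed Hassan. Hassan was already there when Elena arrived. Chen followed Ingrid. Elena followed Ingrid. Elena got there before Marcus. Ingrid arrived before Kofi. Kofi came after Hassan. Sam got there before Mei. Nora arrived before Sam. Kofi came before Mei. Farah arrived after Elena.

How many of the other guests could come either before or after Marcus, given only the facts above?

6

Forced before Marcus: Elena, Hassan, and Ingrid.
That leaves Chen, Farah, Kofi, Mei, Nora, and Sam with no forced order relative to Marcus — 6.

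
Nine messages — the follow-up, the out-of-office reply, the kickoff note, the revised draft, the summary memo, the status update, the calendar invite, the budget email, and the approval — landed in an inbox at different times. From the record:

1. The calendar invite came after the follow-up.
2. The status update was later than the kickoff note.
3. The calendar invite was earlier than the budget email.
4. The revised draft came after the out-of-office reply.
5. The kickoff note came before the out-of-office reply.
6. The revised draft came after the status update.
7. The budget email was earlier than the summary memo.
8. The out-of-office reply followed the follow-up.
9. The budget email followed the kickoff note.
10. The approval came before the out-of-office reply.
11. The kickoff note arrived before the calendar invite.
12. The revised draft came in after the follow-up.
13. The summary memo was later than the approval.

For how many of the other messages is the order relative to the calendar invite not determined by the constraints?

Forced before the calendar invite: the follow-up and the kickoff note; forced after the calendar invite: the budget email and the summary memo.
That leaves the approval, the out-of-office reply, the revised draft, and the status update with no forced order relative to the calendar invite — 4.

4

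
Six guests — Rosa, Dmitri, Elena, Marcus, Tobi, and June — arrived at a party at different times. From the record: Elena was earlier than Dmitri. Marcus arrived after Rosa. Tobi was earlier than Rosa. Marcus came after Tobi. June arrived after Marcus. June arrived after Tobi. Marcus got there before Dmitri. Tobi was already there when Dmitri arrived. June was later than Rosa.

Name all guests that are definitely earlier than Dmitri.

Elena, Marcus, Rosa, Tobi

Directly stated before Dmitri: Elena, Marcus, and Tobi.
Rosa reaches Dmitri via Rosa → Marcus → Dmitri.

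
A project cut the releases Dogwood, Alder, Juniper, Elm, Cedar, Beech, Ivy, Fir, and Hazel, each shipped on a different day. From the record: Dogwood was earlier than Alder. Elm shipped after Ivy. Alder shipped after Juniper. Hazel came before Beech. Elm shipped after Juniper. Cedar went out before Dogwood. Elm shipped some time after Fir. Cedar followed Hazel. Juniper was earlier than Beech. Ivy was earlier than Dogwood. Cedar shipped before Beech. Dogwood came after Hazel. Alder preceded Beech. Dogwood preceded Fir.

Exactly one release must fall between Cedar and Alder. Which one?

Tracing the constraints gives Cedar → Dogwood → Alder, so Dogwood sits after Cedar and before Alder.
No other release is forced both after Cedar and before Alder.

Dogwood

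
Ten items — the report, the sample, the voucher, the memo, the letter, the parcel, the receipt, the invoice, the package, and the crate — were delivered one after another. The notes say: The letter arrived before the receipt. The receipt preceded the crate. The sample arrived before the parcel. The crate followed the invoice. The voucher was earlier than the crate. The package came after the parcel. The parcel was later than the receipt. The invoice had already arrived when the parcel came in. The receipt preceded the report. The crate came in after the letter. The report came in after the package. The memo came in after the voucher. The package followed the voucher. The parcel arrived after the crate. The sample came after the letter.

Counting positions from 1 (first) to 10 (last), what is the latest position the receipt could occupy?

The receipt must come before the crate, the package, the parcel, and the report — 4 items forced after it.
Everything else can be placed before the receipt in some valid order, so the receipt can sit as late as position 10 − 4 = 6.

6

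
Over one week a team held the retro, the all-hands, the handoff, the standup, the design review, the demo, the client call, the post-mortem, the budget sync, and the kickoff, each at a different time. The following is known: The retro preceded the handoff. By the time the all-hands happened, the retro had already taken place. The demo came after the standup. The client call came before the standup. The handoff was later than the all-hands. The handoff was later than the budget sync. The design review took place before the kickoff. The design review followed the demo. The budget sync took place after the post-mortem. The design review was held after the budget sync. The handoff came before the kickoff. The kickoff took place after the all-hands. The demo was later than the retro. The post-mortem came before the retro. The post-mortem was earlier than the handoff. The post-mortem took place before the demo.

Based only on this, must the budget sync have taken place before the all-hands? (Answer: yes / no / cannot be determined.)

cannot be determined

No chain of stated constraints runs from the budget sync to the all-hands, and none runs from the all-hands to the budget sync either.
So the relative order of the budget sync and the all-hands is not fixed by the given facts.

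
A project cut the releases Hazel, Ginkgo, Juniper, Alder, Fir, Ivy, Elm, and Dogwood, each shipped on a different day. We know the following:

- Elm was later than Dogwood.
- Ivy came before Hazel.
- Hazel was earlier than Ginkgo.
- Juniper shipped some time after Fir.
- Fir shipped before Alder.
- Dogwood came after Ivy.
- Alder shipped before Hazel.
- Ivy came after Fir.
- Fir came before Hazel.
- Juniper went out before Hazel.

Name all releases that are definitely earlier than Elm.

Dogwood, Fir, Ivy

Directly stated before Elm: Dogwood.
Fir reaches Elm via Fir → Ivy → Dogwood → Elm.
Ivy reaches Elm via Ivy → Dogwood → Elm.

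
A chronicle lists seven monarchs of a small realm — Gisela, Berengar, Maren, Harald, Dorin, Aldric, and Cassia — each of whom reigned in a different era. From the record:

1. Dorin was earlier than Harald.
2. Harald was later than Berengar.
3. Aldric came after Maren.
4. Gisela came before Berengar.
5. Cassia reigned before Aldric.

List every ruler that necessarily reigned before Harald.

Berengar, Dorin, Gisela

Directly stated before Harald: Berengar and Dorin.
Gisela reaches Harald via Gisela → Berengar → Harald.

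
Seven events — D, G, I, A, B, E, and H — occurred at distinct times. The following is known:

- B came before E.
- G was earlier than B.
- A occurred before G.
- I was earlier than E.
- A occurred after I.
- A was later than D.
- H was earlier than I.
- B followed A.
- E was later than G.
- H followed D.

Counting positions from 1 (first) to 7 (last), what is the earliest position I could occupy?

3

D and H must both come before I — 2 forced predecessors.
Nothing else is forced ahead of I, so its earliest slot is position 2 + 1 = 3.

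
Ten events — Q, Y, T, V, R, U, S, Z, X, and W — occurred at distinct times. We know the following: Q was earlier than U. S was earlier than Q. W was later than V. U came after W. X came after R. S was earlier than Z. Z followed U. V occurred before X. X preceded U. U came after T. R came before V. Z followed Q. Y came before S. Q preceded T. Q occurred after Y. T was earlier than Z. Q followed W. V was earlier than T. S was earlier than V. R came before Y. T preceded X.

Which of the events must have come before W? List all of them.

R, S, V, Y

Directly stated before W: V.
R reaches W via R → V → W.
S reaches W via S → V → W.
Y reaches W via Y → S → V → W.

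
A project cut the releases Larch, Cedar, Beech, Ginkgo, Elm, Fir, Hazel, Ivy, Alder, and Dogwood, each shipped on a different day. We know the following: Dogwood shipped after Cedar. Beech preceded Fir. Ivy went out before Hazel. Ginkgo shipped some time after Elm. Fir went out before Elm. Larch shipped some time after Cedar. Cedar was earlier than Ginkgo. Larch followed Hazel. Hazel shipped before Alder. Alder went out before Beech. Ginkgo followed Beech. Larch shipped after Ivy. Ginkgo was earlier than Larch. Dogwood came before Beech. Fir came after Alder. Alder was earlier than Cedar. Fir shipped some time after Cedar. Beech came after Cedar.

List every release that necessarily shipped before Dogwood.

Directly stated before Dogwood: Cedar.
Alder reaches Dogwood via Alder → Cedar → Dogwood.
Hazel reaches Dogwood via Hazel → Alder → Cedar → Dogwood.
Ivy reaches Dogwood via Ivy → Hazel → Alder → Cedar → Dogwood.
No chain forces Beech (or any of the others) ahead of Dogwood.

Alder, Cedar, Hazel, Ivy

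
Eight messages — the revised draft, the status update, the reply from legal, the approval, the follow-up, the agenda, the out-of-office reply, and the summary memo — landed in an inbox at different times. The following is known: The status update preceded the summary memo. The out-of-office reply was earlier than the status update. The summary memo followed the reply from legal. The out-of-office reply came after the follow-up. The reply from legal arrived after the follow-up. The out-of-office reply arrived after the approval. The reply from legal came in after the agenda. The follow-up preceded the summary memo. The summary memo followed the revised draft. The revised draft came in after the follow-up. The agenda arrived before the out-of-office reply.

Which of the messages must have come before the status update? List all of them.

the agenda, the approval, the follow-up, the out-of-office reply

Directly stated before the status update: the out-of-office reply.
The agenda reaches the status update via the agenda → the out-of-office reply → the status update.
The approval reaches the status update via the approval → the out-of-office reply → the status update.
The follow-up reaches the status update via the follow-up → the out-of-office reply → the status update.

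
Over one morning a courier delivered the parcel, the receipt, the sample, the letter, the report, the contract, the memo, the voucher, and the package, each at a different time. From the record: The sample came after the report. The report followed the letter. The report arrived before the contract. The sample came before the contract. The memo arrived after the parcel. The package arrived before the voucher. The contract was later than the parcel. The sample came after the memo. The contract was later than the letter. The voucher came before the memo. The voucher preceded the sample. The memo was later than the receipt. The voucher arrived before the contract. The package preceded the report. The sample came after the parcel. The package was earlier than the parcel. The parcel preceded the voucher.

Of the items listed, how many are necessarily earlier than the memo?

4

Directly stated before the memo: the parcel, the receipt, and the voucher.
The package reaches the memo via the package → the voucher → the memo.
That's the package, the parcel, the receipt, and the voucher — 4 in all.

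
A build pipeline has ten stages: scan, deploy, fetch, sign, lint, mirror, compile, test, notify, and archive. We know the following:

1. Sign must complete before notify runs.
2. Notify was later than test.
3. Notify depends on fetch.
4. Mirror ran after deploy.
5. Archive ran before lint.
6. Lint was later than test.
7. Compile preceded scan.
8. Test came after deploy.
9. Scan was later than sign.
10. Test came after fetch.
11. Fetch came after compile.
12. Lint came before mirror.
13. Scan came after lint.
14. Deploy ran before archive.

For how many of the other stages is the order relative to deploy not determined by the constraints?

Forced after deploy: archive, lint, mirror, notify, scan, and test.
That leaves compile, fetch, and sign with no forced order relative to deploy — 3.

3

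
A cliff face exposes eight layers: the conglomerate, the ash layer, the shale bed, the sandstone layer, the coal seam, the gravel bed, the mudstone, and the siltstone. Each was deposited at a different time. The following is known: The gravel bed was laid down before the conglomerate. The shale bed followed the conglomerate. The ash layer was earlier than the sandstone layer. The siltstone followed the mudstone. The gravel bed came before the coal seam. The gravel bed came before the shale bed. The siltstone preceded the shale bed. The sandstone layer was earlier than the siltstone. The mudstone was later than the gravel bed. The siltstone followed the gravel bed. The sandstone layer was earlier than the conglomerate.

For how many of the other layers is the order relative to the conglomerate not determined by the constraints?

3

Forced before the conglomerate: the ash layer, the gravel bed, and the sandstone layer; forced after the conglomerate: the shale bed.
That leaves the coal seam, the mudstone, and the siltstone with no forced order relative to the conglomerate — 3.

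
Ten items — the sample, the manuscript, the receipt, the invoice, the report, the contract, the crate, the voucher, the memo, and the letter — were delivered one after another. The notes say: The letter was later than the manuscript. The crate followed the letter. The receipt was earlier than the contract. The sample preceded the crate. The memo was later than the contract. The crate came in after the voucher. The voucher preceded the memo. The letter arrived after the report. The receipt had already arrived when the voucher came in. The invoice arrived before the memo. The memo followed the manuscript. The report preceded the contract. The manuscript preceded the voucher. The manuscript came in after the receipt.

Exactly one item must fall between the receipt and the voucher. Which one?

Tracing the constraints gives the receipt → the manuscript → the voucher, so the manuscript sits after the receipt and before the voucher.
No other item is forced both after the receipt and before the voucher.

the manuscript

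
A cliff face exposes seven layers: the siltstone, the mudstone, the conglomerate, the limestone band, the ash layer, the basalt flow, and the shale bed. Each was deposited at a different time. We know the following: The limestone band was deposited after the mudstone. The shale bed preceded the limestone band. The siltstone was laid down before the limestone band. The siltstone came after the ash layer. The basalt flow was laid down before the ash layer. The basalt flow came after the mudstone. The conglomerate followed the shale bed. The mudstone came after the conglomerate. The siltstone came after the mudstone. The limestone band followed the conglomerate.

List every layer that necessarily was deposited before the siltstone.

the ash layer, the basalt flow, the conglomerate, the mudstone, the shale bed

Directly stated before the siltstone: the ash layer and the mudstone.
The basalt flow reaches the siltstone via the basalt flow → the ash layer → the siltstone.
The conglomerate reaches the siltstone via the conglomerate → the mudstone → the siltstone.
The shale bed reaches the siltstone via the shale bed → the conglomerate → the mudstone → the siltstone.
No chain forces the limestone band ahead of the siltstone.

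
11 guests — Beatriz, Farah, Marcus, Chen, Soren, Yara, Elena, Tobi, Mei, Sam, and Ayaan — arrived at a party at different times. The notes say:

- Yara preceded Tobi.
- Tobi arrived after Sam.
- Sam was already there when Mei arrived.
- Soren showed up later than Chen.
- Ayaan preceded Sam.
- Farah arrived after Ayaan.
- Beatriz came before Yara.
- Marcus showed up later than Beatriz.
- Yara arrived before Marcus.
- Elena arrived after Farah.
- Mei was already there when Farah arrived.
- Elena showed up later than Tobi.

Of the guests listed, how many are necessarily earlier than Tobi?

4

Directly stated before Tobi: Sam and Yara.
Ayaan reaches Tobi via Ayaan → Sam → Tobi.
Beatriz reaches Tobi via Beatriz → Yara → Tobi.
That's Ayaan, Beatriz, Sam, and Yara — 4 in all.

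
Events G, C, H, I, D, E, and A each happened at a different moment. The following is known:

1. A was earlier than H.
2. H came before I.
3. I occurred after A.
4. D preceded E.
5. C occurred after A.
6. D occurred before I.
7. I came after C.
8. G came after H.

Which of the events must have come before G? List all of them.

Directly stated before G: H.
A reaches G via A → H → G.

A, H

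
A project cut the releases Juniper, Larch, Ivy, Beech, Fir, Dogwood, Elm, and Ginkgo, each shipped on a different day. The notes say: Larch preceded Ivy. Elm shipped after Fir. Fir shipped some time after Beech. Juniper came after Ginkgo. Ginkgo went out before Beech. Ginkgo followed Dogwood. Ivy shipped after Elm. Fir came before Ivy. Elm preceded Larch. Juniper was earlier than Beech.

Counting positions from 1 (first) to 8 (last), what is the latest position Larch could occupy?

7

Larch must come before Ivy — 1 release forced after it.
Everything else can be placed before Larch in some valid order, so Larch can sit as late as position 8 − 1 = 7.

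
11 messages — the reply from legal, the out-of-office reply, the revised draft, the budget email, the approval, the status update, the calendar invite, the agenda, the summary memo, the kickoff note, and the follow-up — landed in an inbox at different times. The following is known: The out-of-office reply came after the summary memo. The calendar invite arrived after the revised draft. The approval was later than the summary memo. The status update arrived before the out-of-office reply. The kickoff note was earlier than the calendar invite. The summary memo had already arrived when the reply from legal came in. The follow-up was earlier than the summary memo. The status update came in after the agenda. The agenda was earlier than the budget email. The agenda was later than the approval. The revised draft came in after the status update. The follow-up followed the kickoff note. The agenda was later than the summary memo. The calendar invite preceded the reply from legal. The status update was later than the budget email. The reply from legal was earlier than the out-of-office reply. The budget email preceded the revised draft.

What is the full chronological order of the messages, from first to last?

The constraints fix every adjacent pair, so only one ordering works:
the kickoff note → the follow-up → the summary memo → the approval → the agenda → the budget email → the status update → the revised draft → the calendar invite → the reply from legal → the out-of-office reply.

the kickoff note, the follow-up, the summary memo, the approval, the agenda, the budget email, the status update, the revised draft, the calendar invite, the reply from legal, the out-of-office reply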